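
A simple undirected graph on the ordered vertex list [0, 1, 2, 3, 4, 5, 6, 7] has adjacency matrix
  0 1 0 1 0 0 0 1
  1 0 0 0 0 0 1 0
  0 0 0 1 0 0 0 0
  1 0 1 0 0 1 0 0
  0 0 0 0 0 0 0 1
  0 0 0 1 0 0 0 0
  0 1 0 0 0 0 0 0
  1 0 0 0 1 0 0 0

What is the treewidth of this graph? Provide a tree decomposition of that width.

Each bag holds 2 vertices, so the decomposition has width 1, which upper-bounds the treewidth. Any graph with an edge has treewidth ≥ 1, and G has the edge 0–1. Therefore the treewidth is 1.

Treewidth 1.
Bags: B1 = {0, 1}  B2 = {0, 3}  B3 = {0, 7}  B4 = {2, 3}  B5 = {4, 7}  B6 = {3, 5}  B7 = {1, 6}
Tree: B1–B2, B2–B3, B2–B4, B3–B5, B2–B6, B1–B7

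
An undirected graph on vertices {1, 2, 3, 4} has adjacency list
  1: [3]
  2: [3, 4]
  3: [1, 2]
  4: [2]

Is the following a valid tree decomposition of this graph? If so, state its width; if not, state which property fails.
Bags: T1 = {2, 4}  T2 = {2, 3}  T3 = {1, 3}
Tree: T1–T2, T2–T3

Yes; width 1.

Checking the three conditions: (i) the bags cover all of {1, 2, 3, 4}; (ii) for each edge, some bag contains both endpoints; (iii) the bags containing any fixed vertex form a subtree. All hold, so the decomposition is valid with width 2 − 1 = 1.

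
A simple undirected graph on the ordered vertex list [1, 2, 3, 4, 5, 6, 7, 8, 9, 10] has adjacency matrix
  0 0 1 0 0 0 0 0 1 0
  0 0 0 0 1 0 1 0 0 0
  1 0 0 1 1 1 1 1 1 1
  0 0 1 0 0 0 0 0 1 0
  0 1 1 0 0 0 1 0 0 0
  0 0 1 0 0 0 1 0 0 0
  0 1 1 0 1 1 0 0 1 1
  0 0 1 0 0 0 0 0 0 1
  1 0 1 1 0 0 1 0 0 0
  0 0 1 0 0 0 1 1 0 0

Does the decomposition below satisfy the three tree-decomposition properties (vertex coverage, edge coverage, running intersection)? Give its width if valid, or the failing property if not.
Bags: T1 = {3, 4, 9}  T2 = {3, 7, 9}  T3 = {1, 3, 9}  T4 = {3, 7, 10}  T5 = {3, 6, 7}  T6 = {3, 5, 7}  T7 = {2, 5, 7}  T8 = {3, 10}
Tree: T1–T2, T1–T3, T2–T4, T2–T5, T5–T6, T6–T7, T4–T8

No — vertex 8 appears in no bag.

A tree decomposition must satisfy three properties: every vertex lies in some bag; for every edge, both endpoints lie together in some bag; and for every vertex, the bags containing it form a connected subtree. Here vertex 8 appears in no bag, so the decomposition is invalid.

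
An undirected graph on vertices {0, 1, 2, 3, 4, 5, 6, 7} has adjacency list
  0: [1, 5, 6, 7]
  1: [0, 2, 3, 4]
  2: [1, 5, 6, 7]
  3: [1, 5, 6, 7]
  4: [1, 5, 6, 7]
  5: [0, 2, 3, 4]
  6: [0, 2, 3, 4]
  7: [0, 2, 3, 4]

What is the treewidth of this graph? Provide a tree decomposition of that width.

Every bag has size at most 5, so the width is 5 − 1 = 4 and tw(G) ≤ 4. For the lower bound: the 5 vertex sets {1,2}, {3,5}, {4,6}, {0}, {7} are disjoint, each induces a connected subgraph, and every pair is joined by at least one edge of G. Contracting each set to a single vertex therefore yields K_{5} as a minor, and since treewidth is minor-monotone, tw(G) ≥ tw(K_{5}) = 4. Therefore the treewidth is 4.

Treewidth 4.
Bags: B1 = {0, 1, 2, 3, 4}  B2 = {0, 2, 3, 4, 5}  B3 = {0, 2, 3, 4, 6}  B4 = {0, 2, 3, 4, 7}
Tree: B1–B2, B2–B3, B3–B4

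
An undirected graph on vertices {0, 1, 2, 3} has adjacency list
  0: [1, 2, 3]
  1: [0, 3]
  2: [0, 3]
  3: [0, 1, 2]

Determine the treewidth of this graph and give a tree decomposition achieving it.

Treewidth 2.
One optimal decomposition is:
Bags: B1 = {0, 1, 3}  B2 = {0, 2, 3}
Tree: B1–B2

Every bag has size at most 3, so the width is 3 − 1 = 2 and tw(G) ≤ 2. For the lower bound, the 3 vertices {0, 1, 3} are pairwise adjacent, and any tree decomposition puts a clique entirely inside one bag — forcing width ≥ 2. Hence tw(G) = 2 exactly.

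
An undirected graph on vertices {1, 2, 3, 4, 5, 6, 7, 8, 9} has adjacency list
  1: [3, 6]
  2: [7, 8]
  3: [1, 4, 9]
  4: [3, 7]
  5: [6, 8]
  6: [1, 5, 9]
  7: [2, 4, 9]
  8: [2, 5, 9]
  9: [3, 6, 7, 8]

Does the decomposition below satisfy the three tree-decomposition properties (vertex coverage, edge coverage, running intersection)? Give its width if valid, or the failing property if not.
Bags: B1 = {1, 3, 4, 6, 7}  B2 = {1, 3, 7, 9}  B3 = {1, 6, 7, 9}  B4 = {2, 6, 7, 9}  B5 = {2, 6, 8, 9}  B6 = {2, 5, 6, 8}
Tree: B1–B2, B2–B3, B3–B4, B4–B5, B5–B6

No — bags containing vertex 6 are not connected in the tree.

A tree decomposition must satisfy three properties: every vertex lies in some bag; for every edge, both endpoints lie together in some bag; and for every vertex, the bags containing it form a connected subtree. Here bags containing vertex 6 are not connected in the tree, so the decomposition is invalid.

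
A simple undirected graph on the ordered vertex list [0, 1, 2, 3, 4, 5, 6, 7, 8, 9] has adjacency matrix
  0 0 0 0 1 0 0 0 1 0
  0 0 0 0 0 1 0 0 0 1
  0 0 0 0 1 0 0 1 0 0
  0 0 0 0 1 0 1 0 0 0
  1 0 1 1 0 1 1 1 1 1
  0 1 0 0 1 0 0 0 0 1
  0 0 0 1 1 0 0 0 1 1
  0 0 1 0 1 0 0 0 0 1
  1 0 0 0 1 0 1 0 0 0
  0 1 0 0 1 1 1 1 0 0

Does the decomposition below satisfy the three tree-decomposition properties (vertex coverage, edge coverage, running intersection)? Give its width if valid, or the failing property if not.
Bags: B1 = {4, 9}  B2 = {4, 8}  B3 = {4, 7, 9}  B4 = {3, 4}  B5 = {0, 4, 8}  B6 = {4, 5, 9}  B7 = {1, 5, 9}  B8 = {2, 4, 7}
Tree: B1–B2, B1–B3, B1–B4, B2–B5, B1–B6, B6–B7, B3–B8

A tree decomposition must satisfy three properties: every vertex lies in some bag; for every edge, both endpoints lie together in some bag; and for every vertex, the bags containing it form a connected subtree. Here vertex 6 appears in no bag, so the decomposition is invalid.

No — vertex 6 appears in no bag.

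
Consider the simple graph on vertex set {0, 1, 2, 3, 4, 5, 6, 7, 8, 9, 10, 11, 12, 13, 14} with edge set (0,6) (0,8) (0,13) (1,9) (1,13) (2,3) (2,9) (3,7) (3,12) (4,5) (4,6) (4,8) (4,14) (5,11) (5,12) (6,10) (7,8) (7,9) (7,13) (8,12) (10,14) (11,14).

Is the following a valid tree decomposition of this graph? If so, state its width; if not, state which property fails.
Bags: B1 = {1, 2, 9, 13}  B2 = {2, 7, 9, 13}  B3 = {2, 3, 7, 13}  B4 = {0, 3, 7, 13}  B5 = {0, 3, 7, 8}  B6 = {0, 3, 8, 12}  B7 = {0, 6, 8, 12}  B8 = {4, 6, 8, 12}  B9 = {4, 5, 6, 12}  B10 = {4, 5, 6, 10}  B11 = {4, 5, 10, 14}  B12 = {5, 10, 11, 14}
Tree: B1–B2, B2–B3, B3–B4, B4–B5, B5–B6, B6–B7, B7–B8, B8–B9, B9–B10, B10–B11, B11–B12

Checking the three conditions: (i) the bags cover all of {0, 1, 2, 3, 4, 5, 6, 7, 8, 9, 10, 11, 12, 13, 14}; (ii) for each edge, some bag contains both endpoints; (iii) the bags containing any fixed vertex form a subtree. All hold, so the decomposition is valid with width 4 − 1 = 3.

Yes; width 3.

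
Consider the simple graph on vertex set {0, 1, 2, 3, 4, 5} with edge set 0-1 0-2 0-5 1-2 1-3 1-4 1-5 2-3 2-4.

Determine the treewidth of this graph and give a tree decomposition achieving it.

Treewidth 2.
One optimal decomposition is:
Bags: B1 = {0, 1, 5}  B2 = {0, 1, 2}  B3 = {1, 2, 3}  B4 = {1, 2, 4}
Tree: B1–B2, B2–B3, B3–B4

Every bag has size at most 3, so the width is 3 − 1 = 2 and tw(G) ≤ 2. For the lower bound, the 3 vertices {0, 1, 2} are pairwise adjacent, and any tree decomposition puts a clique entirely inside one bag — forcing width ≥ 2. Therefore the treewidth is 2.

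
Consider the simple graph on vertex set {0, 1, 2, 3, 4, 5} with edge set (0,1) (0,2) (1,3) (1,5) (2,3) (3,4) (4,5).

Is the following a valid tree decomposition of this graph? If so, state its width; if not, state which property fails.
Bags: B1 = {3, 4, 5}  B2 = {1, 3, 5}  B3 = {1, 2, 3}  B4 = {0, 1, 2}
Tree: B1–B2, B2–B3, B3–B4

Vertex coverage: the bags together contain {0, 1, 2, 3, 4, 5}, the full vertex set. Edge coverage: each edge of G has both endpoints in at least one bag. Running intersection: for every vertex, the bags containing it form a connected subtree. All three properties hold, so this is a valid tree decomposition of width max|bag| − 1 = 2, and hence tw(G) ≤ 2.

Yes; width 2.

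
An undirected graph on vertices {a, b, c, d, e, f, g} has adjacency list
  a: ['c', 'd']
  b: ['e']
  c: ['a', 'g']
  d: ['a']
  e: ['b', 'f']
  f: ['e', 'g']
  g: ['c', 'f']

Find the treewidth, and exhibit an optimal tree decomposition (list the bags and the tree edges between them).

The largest bag has 2 vertices, giving width 1; this decomposition certifies tw(G) ≤ 1. G has an edge, so its treewidth is at least 1. Therefore the treewidth is 1.

Treewidth 1.
One optimal decomposition is:
Bags: B1 = {b, e}  B2 = {e, f}  B3 = {f, g}  B4 = {c, g}  B5 = {a, c}  B6 = {a, d}
Tree: B1–B2, B2–B3, B3–B4, B4–B5, B5–B6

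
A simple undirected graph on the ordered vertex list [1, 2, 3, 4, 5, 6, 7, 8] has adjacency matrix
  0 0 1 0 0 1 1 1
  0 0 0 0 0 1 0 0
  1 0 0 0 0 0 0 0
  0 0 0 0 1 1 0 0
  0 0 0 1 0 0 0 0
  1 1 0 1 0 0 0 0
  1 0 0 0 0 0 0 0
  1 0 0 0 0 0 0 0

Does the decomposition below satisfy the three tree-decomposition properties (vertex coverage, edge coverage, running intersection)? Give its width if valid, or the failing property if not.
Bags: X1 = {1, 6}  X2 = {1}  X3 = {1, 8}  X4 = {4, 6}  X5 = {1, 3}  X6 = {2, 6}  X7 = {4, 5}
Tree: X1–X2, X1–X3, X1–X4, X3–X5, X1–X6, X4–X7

A tree decomposition must satisfy three properties: every vertex lies in some bag; for every edge, both endpoints lie together in some bag; and for every vertex, the bags containing it form a connected subtree. Here vertex 7 appears in no bag, so the decomposition is invalid.

No — vertex 7 appears in no bag.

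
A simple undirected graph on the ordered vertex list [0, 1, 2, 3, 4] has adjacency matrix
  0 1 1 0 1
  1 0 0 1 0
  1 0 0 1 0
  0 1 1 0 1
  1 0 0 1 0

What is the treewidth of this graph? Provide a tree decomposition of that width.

Each bag holds 3 vertices, so the decomposition has width 2, which upper-bounds the treewidth. For the lower bound, G contains the cycle 3–2–0–1–3, so G is not a forest; only forests have treewidth ≤ 1, hence tw(G) ≥ 2. The upper and lower bounds meet at 2, so that is the treewidth.

Treewidth 2.
One optimal decomposition is:
Bags: B1 = {0, 2, 3}  B2 = {0, 1, 3}  B3 = {0, 3, 4}
Tree: B1–B2, B2–B3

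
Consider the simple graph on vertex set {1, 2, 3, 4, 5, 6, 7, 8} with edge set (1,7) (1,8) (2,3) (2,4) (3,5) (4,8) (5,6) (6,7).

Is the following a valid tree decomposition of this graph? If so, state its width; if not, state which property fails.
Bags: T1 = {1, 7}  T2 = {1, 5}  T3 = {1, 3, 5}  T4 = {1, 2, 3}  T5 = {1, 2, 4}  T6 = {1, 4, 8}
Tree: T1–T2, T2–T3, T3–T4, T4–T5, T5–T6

A tree decomposition must satisfy three properties: every vertex lies in some bag; for every edge, both endpoints lie together in some bag; and for every vertex, the bags containing it form a connected subtree. Here vertex 6 appears in no bag, so the decomposition is invalid.

No — vertex 6 appears in no bag.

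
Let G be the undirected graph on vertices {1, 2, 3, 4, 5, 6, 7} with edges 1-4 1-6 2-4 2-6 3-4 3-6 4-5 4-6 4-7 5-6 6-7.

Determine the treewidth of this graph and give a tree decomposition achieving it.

Treewidth 2.
One such decomposition:
Bags: B1 = {4, 6, 7}  B2 = {2, 4, 6}  B3 = {1, 4, 6}  B4 = {4, 5, 6}  B5 = {3, 4, 6}
Tree: B1–B2, B2–B3, B1–B4, B1–B5

Every bag has size at most 3, so the width is 3 − 1 = 2 and tw(G) ≤ 2. For the lower bound, the 3 vertices {1, 4, 6} are pairwise adjacent, and any tree decomposition puts a clique entirely inside one bag — forcing width ≥ 2. Hence tw(G) = 2 exactly.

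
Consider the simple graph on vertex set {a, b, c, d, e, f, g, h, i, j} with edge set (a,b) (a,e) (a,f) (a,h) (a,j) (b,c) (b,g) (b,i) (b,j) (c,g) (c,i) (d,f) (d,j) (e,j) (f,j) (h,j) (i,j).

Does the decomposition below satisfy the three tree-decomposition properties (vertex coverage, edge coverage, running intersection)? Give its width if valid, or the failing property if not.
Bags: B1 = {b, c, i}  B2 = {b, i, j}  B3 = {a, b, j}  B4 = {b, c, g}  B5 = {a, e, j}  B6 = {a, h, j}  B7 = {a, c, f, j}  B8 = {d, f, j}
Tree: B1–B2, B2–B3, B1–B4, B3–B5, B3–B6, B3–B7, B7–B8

A tree decomposition must satisfy three properties: every vertex lies in some bag; for every edge, both endpoints lie together in some bag; and for every vertex, the bags containing it form a connected subtree. Here bags containing vertex c are not connected in the tree, so the decomposition is invalid.

No — bags containing vertex c are not connected in the tree.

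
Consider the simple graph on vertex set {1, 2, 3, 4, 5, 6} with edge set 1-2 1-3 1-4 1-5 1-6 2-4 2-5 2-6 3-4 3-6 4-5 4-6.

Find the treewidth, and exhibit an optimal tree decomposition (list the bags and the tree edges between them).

Treewidth 3.
Bags: B1 = {1, 2, 4, 5}  B2 = {1, 2, 4, 6}  B3 = {1, 3, 4, 6}
Tree: B1–B2, B2–B3

The largest bag has 4 vertices, giving width 3; this decomposition certifies tw(G) ≤ 3. For the lower bound, the 4 vertices {1, 2, 4, 5} are pairwise adjacent, and any tree decomposition puts a clique entirely inside one bag — forcing width ≥ 3. Hence tw(G) = 3 exactly.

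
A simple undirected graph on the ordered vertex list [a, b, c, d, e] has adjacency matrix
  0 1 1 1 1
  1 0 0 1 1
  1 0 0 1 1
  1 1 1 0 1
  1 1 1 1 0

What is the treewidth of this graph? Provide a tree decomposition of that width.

Each bag holds 4 vertices, so the decomposition has width 3, which upper-bounds the treewidth. On the other hand G contains the 4-clique {a, c, d, e}. A clique must lie in a single bag of any decomposition, so no decomposition can have width below 3. Therefore the treewidth is 3.

Treewidth 3.
One optimal decomposition is:
Bags: B1 = {a, c, d, e}  B2 = {a, b, d, e}
Tree: B1–B2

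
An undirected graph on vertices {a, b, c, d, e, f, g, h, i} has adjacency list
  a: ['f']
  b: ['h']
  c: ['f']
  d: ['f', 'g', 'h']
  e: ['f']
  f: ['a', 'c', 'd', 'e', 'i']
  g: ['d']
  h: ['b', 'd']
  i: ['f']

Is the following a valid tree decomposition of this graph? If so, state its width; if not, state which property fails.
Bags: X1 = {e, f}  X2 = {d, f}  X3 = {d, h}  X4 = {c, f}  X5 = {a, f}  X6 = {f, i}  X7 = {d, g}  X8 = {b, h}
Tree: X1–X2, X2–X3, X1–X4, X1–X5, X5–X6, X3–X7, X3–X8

Yes; width 1.

Checking the three conditions: (i) the bags cover all of {a, b, c, d, e, f, g, h, i}; (ii) for each edge, some bag contains both endpoints; (iii) the bags containing any fixed vertex form a subtree. All hold, so the decomposition is valid with width 2 − 1 = 1.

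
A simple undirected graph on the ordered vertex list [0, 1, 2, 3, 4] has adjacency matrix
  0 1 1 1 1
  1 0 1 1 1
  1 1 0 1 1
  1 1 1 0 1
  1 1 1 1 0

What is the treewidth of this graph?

4

A width-4 tree decomposition is:
Bags: B1 = {0, 1, 2, 3, 4}
Tree: (single bag)
With just one bag of size 5, the width is 5 − 1 = 4, so tw(G) ≤ 4. On the other hand G contains the 5-clique {0, 1, 2, 3, 4}. A clique must lie in a single bag of any decomposition, so no decomposition can have width below 4. Combining the bounds, tw(G) = 4.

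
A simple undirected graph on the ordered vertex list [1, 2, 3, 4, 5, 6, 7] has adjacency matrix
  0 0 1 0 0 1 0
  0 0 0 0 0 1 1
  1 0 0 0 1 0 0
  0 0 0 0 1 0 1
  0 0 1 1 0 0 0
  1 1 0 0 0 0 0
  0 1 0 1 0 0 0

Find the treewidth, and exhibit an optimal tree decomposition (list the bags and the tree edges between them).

Treewidth 2.
One such decomposition:
Bags: B1 = {1, 2, 6}  B2 = {1, 2, 7}  B3 = {1, 4, 7}  B4 = {1, 4, 5}  B5 = {1, 3, 5}
Tree: B1–B2, B2–B3, B3–B4, B4–B5

The largest bag has 3 vertices, giving width 2; this decomposition certifies tw(G) ≤ 2. The edges 1–6–2–7–4–5–3–1 form a cycle, so G is not a tree and its treewidth is at least 2. Combining the bounds, tw(G) = 2.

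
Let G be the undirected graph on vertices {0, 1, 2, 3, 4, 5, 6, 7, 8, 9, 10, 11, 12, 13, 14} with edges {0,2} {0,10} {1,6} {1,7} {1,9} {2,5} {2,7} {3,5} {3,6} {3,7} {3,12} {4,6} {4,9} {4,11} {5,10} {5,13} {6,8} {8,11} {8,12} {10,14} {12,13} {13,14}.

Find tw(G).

3

A width-3 tree decomposition is:
Bags: B1 = {0, 10, 13, 14}  B2 = {0, 5, 10, 13}  B3 = {0, 2, 5, 13}  B4 = {2, 5, 12, 13}  B5 = {2, 3, 5, 12}  B6 = {2, 3, 7, 12}  B7 = {3, 7, 8, 12}  B8 = {3, 6, 7, 8}  B9 = {1, 6, 7, 8}  B10 = {1, 6, 8, 11}  B11 = {1, 4, 6, 11}  B12 = {1, 4, 9, 11}
Tree: B1–B2, B2–B3, B3–B4, B4–B5, B5–B6, B6–B7, B7–B8, B8–B9, B9–B10, B10–B11, B11–B12
Every bag has size at most 4, so the width is 4 − 1 = 3 and tw(G) ≤ 3. For the lower bound: the 4 vertex sets {0,10,14}, {13}, {5}, {2,3,7,12} are disjoint, each induces a connected subgraph, and every pair is joined by at least one edge of G. Contracting each set to a single vertex therefore yields K_{4} as a minor, and since treewidth is minor-monotone, tw(G) ≥ tw(K_{4}) = 3. Combining the bounds, tw(G) = 3.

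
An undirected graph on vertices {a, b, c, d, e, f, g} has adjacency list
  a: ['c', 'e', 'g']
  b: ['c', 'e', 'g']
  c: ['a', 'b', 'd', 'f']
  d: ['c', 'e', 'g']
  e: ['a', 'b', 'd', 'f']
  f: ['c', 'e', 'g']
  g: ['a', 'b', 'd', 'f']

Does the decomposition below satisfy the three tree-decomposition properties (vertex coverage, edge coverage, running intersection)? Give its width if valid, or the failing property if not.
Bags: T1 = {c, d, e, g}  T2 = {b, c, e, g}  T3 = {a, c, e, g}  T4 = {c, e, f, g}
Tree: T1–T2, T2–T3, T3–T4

Every vertex of G appears in some bag (union = {a, b, c, d, e, f, g}); every edge is covered by a bag; and for each vertex v the set of bags containing v is connected in the bag tree. The decomposition is therefore valid. The largest bag has 4 vertices, so the width is 3.

Yes; width 3.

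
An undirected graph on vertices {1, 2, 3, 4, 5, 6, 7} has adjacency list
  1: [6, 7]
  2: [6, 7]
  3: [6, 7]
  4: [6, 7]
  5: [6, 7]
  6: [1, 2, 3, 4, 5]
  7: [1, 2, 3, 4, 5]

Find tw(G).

A width-2 tree decomposition is:
Bags: B1 = {3, 6, 7}  B2 = {5, 6, 7}  B3 = {4, 6, 7}  B4 = {1, 6, 7}  B5 = {2, 6, 7}
Tree: B1–B2, B2–B3, B3–B4, B4–B5
The largest bag has 3 vertices, giving width 2; this decomposition certifies tw(G) ≤ 2. Since 6–3–7–5–6 is a cycle in G, G is not acyclic. Forests are exactly the graphs of treewidth ≤ 1, so tw(G) ≥ 2. Hence tw(G) = 2 exactly.

2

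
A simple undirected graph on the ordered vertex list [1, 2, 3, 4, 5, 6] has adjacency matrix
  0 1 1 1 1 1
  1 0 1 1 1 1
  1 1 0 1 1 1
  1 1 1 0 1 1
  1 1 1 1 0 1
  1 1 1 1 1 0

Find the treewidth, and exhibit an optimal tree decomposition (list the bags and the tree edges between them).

With just one bag of size 6, the width is 6 − 1 = 5, so tw(G) ≤ 5. Conversely, {1, 2, 3, 4, 5, 6} is a clique of size 6, and the vertices of any clique must share a bag in every tree decomposition; so some bag has ≥ 6 vertices and tw(G) ≥ 5. Therefore the treewidth is 5.

Treewidth 5.
One such decomposition:
Bags: B1 = {1, 2, 3, 4, 5, 6}
Tree: (single bag)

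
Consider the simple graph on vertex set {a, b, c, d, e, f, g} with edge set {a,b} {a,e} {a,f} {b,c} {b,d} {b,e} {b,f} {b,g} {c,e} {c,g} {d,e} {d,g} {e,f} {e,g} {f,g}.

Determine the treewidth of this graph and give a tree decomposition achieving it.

Treewidth 3.
Bags: B1 = {a, b, e, f}  B2 = {b, e, f, g}  B3 = {b, c, e, g}  B4 = {b, d, e, g}
Tree: B1–B2, B2–B3, B2–B4

Every bag has size at most 4, so the width is 4 − 1 = 3 and tw(G) ≤ 3. Conversely, {b, d, e, g} is a clique of size 4, and the vertices of any clique must share a bag in every tree decomposition; so some bag has ≥ 4 vertices and tw(G) ≥ 3. Therefore the treewidth is 3.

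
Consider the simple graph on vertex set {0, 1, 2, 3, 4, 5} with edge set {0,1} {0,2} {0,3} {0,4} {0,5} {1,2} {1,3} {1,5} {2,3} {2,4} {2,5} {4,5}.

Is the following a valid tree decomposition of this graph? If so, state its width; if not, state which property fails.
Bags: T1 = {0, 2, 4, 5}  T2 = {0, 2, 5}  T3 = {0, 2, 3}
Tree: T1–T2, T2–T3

A tree decomposition must satisfy three properties: every vertex lies in some bag; for every edge, both endpoints lie together in some bag; and for every vertex, the bags containing it form a connected subtree. Here vertex 1 appears in no bag, so the decomposition is invalid.

No — vertex 1 appears in no bag.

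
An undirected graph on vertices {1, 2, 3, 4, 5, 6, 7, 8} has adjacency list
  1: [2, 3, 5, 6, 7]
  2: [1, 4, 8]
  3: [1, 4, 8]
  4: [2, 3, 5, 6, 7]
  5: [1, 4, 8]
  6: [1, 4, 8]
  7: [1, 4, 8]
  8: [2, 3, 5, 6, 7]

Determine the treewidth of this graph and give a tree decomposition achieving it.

Every bag has size at most 4, so the width is 4 − 1 = 3 and tw(G) ≤ 3. For the lower bound: the 4 vertex sets {5,8}, {1,7}, {4}, {6} are disjoint, each induces a connected subgraph, and every pair is joined by at least one edge of G. Contracting each set to a single vertex therefore yields K_{4} as a minor, and since treewidth is minor-monotone, tw(G) ≥ tw(K_{4}) = 3. Therefore the treewidth is 3.

Treewidth 3.
One such decomposition:
Bags: B1 = {1, 4, 5, 8}  B2 = {1, 4, 7, 8}  B3 = {1, 4, 6, 8}  B4 = {1, 3, 4, 8}  B5 = {1, 2, 4, 8}
Tree: B1–B2, B2–B3, B3–B4, B4–B5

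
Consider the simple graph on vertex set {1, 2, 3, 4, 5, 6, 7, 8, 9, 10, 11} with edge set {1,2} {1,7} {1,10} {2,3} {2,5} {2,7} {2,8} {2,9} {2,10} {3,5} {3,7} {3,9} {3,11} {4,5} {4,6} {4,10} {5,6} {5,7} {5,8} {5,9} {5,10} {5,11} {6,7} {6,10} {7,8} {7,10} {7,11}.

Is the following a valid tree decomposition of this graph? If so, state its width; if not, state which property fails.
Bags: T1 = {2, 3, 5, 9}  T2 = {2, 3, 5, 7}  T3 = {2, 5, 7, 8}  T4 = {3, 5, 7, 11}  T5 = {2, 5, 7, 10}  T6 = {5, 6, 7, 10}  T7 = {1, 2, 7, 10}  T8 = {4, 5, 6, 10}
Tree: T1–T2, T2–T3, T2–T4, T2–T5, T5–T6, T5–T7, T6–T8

Yes; width 3.

Checking the three conditions: (i) the bags cover all of {1, 2, 3, 4, 5, 6, 7, 8, 9, 10, 11}; (ii) for each edge, some bag contains both endpoints; (iii) the bags containing any fixed vertex form a subtree. All hold, so the decomposition is valid with width 4 − 1 = 3.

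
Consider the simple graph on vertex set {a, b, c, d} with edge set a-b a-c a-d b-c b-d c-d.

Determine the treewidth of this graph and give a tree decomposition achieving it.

A single bag containing all 4 vertices is trivially a valid decomposition of width 3. For the lower bound, the 4 vertices {a, b, c, d} are pairwise adjacent, and any tree decomposition puts a clique entirely inside one bag — forcing width ≥ 3. The upper and lower bounds meet at 3, so that is the treewidth.

Treewidth 3.
One such decomposition:
Bags: B1 = {a, b, c, d}
Tree: (single bag)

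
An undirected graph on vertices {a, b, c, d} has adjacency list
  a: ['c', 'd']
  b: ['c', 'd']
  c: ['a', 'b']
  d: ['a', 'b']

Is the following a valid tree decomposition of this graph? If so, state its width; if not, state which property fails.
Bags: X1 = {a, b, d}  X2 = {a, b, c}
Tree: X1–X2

Yes; width 2.

Vertex coverage: the bags together contain {a, b, c, d}, the full vertex set. Edge coverage: each edge of G has both endpoints in at least one bag. Running intersection: for every vertex, the bags containing it form a connected subtree. All three properties hold, so this is a valid tree decomposition of width max|bag| − 1 = 2, and hence tw(G) ≤ 2.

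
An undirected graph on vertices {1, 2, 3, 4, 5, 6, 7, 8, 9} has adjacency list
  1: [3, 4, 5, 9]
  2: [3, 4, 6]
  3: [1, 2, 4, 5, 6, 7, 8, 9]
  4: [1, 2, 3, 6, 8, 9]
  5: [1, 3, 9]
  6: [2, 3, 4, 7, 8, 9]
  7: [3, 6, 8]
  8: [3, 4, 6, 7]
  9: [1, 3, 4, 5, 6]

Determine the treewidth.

A width-3 tree decomposition is:
Bags: B1 = {3, 4, 6, 9}  B2 = {3, 4, 6, 8}  B3 = {1, 3, 4, 9}  B4 = {2, 3, 4, 6}  B5 = {3, 6, 7, 8}  B6 = {1, 3, 5, 9}
Tree: B1–B2, B1–B3, B2–B4, B2–B5, B3–B6
Every bag has size at most 4, so the width is 4 − 1 = 3 and tw(G) ≤ 3. For the lower bound, the 4 vertices {1, 3, 4, 9} are pairwise adjacent, and any tree decomposition puts a clique entirely inside one bag — forcing width ≥ 3. Hence tw(G) = 3 exactly.

3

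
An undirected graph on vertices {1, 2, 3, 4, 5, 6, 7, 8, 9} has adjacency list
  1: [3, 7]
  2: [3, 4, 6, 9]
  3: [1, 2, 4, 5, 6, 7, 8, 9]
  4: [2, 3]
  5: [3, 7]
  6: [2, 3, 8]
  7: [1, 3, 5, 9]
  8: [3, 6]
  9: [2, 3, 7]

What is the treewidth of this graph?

2

A width-2 tree decomposition is:
Bags: B1 = {1, 3, 7}  B2 = {3, 7, 9}  B3 = {2, 3, 9}  B4 = {2, 3, 6}  B5 = {3, 6, 8}  B6 = {3, 5, 7}  B7 = {2, 3, 4}
Tree: B1–B2, B2–B3, B3–B4, B4–B5, B2–B6, B3–B7
Every bag has size at most 3, so the width is 3 − 1 = 2 and tw(G) ≤ 2. On the other hand G contains the 3-clique {1, 3, 7}. A clique must lie in a single bag of any decomposition, so no decomposition can have width below 2. The upper and lower bounds meet at 2, so that is the treewidth.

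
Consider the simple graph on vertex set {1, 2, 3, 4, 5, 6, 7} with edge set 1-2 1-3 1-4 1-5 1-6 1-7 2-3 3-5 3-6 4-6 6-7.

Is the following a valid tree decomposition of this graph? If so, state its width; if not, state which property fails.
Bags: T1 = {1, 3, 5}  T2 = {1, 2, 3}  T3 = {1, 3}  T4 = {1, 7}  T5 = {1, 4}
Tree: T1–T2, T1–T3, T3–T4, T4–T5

No — vertex 6 appears in no bag.

A tree decomposition must satisfy three properties: every vertex lies in some bag; for every edge, both endpoints lie together in some bag; and for every vertex, the bags containing it form a connected subtree. Here vertex 6 appears in no bag, so the decomposition is invalid.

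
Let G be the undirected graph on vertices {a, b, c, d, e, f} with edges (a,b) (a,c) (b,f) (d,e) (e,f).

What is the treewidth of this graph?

A width-1 tree decomposition is:
Bags: B1 = {d, e}  B2 = {e, f}  B3 = {b, f}  B4 = {a, b}  B5 = {a, c}
Tree: B1–B2, B2–B3, B3–B4, B4–B5
Every bag has size at most 2, so the width is 2 − 1 = 1 and tw(G) ≤ 1. G has an edge, so its treewidth is at least 1. Combining the bounds, tw(G) = 1.

1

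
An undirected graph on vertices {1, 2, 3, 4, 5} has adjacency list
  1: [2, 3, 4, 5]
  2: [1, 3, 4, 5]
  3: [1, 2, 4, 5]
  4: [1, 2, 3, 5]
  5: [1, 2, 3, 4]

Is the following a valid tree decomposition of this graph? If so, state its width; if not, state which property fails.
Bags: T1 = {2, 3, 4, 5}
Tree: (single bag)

No — vertex 1 appears in no bag.

A tree decomposition must satisfy three properties: every vertex lies in some bag; for every edge, both endpoints lie together in some bag; and for every vertex, the bags containing it form a connected subtree. Here vertex 1 appears in no bag, so the decomposition is invalid.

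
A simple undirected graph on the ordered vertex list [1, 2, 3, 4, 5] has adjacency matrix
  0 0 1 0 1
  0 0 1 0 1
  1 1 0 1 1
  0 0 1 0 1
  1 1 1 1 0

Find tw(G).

2

A width-2 tree decomposition is:
Bags: B1 = {3, 4, 5}  B2 = {2, 3, 5}  B3 = {1, 3, 5}
Tree: B1–B2, B1–B3
Each bag holds 3 vertices, so the decomposition has width 2, which upper-bounds the treewidth. On the other hand G contains the 3-clique {1, 3, 5}. A clique must lie in a single bag of any decomposition, so no decomposition can have width below 2. Combining the bounds, tw(G) = 2.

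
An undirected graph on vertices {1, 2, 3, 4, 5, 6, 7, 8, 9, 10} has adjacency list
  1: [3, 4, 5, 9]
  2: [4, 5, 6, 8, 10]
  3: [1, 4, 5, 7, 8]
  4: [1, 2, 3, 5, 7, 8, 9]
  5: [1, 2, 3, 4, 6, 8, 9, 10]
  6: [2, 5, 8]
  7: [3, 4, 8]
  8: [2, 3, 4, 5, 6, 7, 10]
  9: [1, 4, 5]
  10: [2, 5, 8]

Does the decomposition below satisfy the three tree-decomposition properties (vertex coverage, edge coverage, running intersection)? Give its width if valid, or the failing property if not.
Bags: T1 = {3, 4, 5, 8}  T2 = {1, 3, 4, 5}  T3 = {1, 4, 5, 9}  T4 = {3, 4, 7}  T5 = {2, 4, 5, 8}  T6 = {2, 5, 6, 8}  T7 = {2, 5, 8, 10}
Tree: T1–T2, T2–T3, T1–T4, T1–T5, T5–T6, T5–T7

A tree decomposition must satisfy three properties: every vertex lies in some bag; for every edge, both endpoints lie together in some bag; and for every vertex, the bags containing it form a connected subtree. Here edge (8,7) lies in no bag, so the decomposition is invalid.

No — edge (8,7) lies in no bag.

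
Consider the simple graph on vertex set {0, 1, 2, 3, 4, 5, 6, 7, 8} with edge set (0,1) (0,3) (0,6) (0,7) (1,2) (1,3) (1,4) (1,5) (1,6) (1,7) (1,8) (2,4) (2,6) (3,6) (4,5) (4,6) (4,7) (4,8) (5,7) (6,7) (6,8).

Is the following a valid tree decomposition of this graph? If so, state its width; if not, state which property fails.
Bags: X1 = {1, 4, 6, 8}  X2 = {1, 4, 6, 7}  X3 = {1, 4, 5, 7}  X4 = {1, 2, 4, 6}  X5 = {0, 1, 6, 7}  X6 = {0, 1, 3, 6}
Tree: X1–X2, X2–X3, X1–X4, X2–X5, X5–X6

Yes; width 3.

Checking the three conditions: (i) the bags cover all of {0, 1, 2, 3, 4, 5, 6, 7, 8}; (ii) for each edge, some bag contains both endpoints; (iii) the bags containing any fixed vertex form a subtree. All hold, so the decomposition is valid with width 4 − 1 = 3.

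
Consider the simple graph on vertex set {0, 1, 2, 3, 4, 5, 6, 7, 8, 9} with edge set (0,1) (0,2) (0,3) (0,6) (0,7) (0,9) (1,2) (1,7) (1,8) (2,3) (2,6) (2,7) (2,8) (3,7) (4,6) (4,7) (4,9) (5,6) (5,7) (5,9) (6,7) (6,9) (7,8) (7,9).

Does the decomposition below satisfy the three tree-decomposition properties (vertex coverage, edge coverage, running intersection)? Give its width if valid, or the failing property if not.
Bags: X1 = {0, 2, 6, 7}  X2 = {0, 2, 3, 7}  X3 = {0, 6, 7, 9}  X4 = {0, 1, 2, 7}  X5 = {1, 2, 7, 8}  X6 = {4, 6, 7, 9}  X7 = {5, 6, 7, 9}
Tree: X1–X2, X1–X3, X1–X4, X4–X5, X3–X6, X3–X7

Yes; width 3.

Every vertex of G appears in some bag (union = {0, 1, 2, 3, 4, 5, 6, 7, 8, 9}); every edge is covered by a bag; and for each vertex v the set of bags containing v is connected in the bag tree. The decomposition is therefore valid. The largest bag has 4 vertices, so the width is 3.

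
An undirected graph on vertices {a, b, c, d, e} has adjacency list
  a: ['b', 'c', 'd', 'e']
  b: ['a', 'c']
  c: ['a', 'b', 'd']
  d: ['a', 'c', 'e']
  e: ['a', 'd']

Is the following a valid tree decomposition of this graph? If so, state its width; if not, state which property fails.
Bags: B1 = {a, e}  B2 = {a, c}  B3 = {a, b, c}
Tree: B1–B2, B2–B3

No — vertex d appears in no bag.

A tree decomposition must satisfy three properties: every vertex lies in some bag; for every edge, both endpoints lie together in some bag; and for every vertex, the bags containing it form a connected subtree. Here vertex d appears in no bag, so the decomposition is invalid.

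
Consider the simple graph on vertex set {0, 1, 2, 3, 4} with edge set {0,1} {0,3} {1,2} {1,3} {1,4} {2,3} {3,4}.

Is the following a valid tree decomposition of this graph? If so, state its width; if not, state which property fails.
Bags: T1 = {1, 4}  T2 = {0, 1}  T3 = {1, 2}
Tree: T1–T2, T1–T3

No — vertex 3 appears in no bag.

A tree decomposition must satisfy three properties: every vertex lies in some bag; for every edge, both endpoints lie together in some bag; and for every vertex, the bags containing it form a connected subtree. Here vertex 3 appears in no bag, so the decomposition is invalid.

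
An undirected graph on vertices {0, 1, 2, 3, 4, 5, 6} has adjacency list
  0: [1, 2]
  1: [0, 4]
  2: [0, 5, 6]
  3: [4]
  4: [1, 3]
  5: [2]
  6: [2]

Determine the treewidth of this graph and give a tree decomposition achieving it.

Treewidth 1.
One such decomposition:
Bags: B1 = {0, 2}  B2 = {0, 1}  B3 = {2, 6}  B4 = {1, 4}  B5 = {2, 5}  B6 = {3, 4}
Tree: B1–B2, B1–B3, B2–B4, B3–B5, B4–B6

Each bag holds 2 vertices, so the decomposition has width 1, which upper-bounds the treewidth. Any graph with an edge has treewidth ≥ 1, and G has the edge 0–2. The upper and lower bounds meet at 1, so that is the treewidth.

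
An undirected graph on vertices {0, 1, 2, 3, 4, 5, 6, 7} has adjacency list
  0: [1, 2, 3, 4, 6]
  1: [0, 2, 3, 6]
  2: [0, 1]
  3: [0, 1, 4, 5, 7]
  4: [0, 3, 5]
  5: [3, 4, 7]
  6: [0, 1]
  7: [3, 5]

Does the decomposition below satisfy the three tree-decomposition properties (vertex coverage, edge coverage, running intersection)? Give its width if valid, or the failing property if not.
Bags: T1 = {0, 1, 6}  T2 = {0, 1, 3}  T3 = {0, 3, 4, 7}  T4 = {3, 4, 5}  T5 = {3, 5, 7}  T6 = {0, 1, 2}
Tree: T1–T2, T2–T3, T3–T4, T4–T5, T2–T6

A tree decomposition must satisfy three properties: every vertex lies in some bag; for every edge, both endpoints lie together in some bag; and for every vertex, the bags containing it form a connected subtree. Here bags containing vertex 7 are not connected in the tree, so the decomposition is invalid.

No — bags containing vertex 7 are not connected in the tree.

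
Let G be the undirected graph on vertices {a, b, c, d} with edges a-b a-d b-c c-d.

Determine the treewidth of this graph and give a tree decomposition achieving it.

Each bag holds 3 vertices, so the decomposition has width 2, which upper-bounds the treewidth. The edges c–b–a–d–c form a cycle, so G is not a tree and its treewidth is at least 2. Therefore the treewidth is 2.

Treewidth 2.
One optimal decomposition is:
Bags: B1 = {a, b, c}  B2 = {a, c, d}
Tree: B1–B2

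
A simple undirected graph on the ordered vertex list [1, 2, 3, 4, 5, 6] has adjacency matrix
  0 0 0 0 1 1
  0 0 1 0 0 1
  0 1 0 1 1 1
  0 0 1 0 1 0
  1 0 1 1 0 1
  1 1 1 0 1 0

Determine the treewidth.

2

A width-2 tree decomposition is:
Bags: B1 = {3, 5, 6}  B2 = {3, 4, 5}  B3 = {1, 5, 6}  B4 = {2, 3, 6}
Tree: B1–B2, B1–B3, B1–B4
The largest bag has 3 vertices, giving width 2; this decomposition certifies tw(G) ≤ 2. For the lower bound, the 3 vertices {1, 5, 6} are pairwise adjacent, and any tree decomposition puts a clique entirely inside one bag — forcing width ≥ 2. The upper and lower bounds meet at 2, so that is the treewidth.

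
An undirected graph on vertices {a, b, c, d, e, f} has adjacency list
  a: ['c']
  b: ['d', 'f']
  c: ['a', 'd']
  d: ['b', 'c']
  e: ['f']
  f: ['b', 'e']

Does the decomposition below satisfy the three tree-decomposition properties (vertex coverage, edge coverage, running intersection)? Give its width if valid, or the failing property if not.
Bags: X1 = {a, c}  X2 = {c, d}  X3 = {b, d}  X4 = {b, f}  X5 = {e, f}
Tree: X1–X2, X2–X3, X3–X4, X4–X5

Checking the three conditions: (i) the bags cover all of {a, b, c, d, e, f}; (ii) for each edge, some bag contains both endpoints; (iii) the bags containing any fixed vertex form a subtree. All hold, so the decomposition is valid with width 2 − 1 = 1.

Yes; width 1.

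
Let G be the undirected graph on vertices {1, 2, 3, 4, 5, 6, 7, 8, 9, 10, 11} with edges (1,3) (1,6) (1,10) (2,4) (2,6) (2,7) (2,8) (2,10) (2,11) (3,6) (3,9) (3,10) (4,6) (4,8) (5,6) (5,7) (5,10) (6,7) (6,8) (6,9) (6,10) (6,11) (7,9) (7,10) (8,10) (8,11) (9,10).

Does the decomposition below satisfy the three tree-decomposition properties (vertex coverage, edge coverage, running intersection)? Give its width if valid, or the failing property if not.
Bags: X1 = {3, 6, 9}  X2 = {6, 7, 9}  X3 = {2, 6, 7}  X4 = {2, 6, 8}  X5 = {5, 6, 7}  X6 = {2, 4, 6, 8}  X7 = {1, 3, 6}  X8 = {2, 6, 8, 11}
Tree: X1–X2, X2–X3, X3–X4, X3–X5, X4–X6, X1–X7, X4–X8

No — vertex 10 appears in no bag.

A tree decomposition must satisfy three properties: every vertex lies in some bag; for every edge, both endpoints lie together in some bag; and for every vertex, the bags containing it form a connected subtree. Here vertex 10 appears in no bag, so the decomposition is invalid.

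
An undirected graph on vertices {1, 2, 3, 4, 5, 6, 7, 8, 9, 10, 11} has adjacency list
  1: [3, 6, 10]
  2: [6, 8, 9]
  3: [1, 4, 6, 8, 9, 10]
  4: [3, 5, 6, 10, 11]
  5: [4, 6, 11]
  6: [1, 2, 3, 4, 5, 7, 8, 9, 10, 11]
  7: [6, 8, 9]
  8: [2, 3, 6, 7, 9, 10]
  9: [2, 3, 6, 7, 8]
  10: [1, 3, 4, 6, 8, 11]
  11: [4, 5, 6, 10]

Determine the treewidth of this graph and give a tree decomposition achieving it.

The largest bag has 4 vertices, giving width 3; this decomposition certifies tw(G) ≤ 3. On the other hand G contains the 4-clique {2, 6, 8, 9}. A clique must lie in a single bag of any decomposition, so no decomposition can have width below 3. Hence tw(G) = 3 exactly.

Treewidth 3.
One optimal decomposition is:
Bags: B1 = {3, 4, 6, 10}  B2 = {3, 6, 8, 10}  B3 = {1, 3, 6, 10}  B4 = {3, 6, 8, 9}  B5 = {6, 7, 8, 9}  B6 = {4, 6, 10, 11}  B7 = {4, 5, 6, 11}  B8 = {2, 6, 8, 9}
Tree: B1–B2, B2–B3, B2–B4, B4–B5, B1–B6, B6–B7, B4–B8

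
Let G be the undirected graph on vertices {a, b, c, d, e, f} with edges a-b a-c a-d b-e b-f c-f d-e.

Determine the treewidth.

2

A width-2 tree decomposition is:
Bags: B1 = {a, c, f}  B2 = {a, b, f}  B3 = {a, b, d}  B4 = {b, d, e}
Tree: B1–B2, B2–B3, B3–B4
The largest bag has 3 vertices, giving width 2; this decomposition certifies tw(G) ≤ 2. For the lower bound, G contains the cycle c–f–b–a–c, so G is not a forest; only forests have treewidth ≤ 1, hence tw(G) ≥ 2. Therefore the treewidth is 2.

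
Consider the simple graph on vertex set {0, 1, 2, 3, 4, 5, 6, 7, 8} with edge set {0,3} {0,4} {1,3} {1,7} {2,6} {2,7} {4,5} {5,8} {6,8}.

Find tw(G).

2

A width-2 tree decomposition is:
Bags: B1 = {0, 1, 3}  B2 = {0, 1, 7}  B3 = {0, 2, 7}  B4 = {0, 2, 6}  B5 = {0, 6, 8}  B6 = {0, 5, 8}  B7 = {0, 4, 5}
Tree: B1–B2, B2–B3, B3–B4, B4–B5, B5–B6, B6–B7
The largest bag has 3 vertices, giving width 2; this decomposition certifies tw(G) ≤ 2. Since 0–3–1–7–2–6–8–5–4–0 is a cycle in G, G is not acyclic. Forests are exactly the graphs of treewidth ≤ 1, so tw(G) ≥ 2. The upper and lower bounds meet at 2, so that is the treewidth.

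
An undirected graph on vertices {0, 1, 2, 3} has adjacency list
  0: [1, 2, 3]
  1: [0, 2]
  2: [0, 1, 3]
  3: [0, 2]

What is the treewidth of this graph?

A width-2 tree decomposition is:
Bags: B1 = {0, 1, 2}  B2 = {0, 2, 3}
Tree: B1–B2
Each bag holds 3 vertices, so the decomposition has width 2, which upper-bounds the treewidth. Conversely, {0, 1, 2} is a clique of size 3, and the vertices of any clique must share a bag in every tree decomposition; so some bag has ≥ 3 vertices and tw(G) ≥ 2. Hence tw(G) = 2 exactly.

2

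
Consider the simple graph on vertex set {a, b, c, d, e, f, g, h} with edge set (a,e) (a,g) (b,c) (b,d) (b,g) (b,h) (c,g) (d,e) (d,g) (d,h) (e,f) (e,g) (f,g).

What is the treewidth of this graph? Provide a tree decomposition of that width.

Treewidth 2.
Bags: B1 = {d, e, g}  B2 = {e, f, g}  B3 = {b, d, g}  B4 = {b, c, g}  B5 = {a, e, g}  B6 = {b, d, h}
Tree: B1–B2, B1–B3, B3–B4, B1–B5, B3–B6

Each bag holds 3 vertices, so the decomposition has width 2, which upper-bounds the treewidth. On the other hand G contains the 3-clique {d, e, g}. A clique must lie in a single bag of any decomposition, so no decomposition can have width below 2. The upper and lower bounds meet at 2, so that is the treewidth.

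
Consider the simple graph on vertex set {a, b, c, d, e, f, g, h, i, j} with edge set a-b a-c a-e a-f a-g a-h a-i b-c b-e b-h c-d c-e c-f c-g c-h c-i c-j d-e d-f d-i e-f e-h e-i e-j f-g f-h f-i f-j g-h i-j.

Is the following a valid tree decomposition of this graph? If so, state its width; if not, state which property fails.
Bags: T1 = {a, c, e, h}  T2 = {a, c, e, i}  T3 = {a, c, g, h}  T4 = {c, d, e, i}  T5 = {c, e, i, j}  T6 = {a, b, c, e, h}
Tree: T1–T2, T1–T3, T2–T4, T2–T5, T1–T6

A tree decomposition must satisfy three properties: every vertex lies in some bag; for every edge, both endpoints lie together in some bag; and for every vertex, the bags containing it form a connected subtree. Here vertex f appears in no bag, so the decomposition is invalid.

No — vertex f appears in no bag.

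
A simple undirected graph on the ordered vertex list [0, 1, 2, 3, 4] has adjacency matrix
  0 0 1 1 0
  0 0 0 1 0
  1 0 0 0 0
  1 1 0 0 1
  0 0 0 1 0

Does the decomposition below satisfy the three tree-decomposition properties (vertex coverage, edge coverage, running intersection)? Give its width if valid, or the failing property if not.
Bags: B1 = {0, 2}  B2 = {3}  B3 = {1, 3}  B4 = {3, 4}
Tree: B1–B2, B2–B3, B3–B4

A tree decomposition must satisfy three properties: every vertex lies in some bag; for every edge, both endpoints lie together in some bag; and for every vertex, the bags containing it form a connected subtree. Here edge (0,3) lies in no bag, so the decomposition is invalid.

No — edge (0,3) lies in no bag.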